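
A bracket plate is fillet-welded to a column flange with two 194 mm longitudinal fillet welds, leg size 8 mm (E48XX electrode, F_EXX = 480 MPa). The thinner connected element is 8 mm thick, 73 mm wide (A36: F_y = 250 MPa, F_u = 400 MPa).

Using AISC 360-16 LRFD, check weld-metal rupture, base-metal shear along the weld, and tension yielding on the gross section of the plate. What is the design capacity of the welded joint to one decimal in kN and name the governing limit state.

131.4 kN (gross-section yield governs)

Weld metal: throat = 0.707×8 = 5.656 mm, L = 2×194 = 388 mm. φR_n = 0.75 × 0.6 × 480 × 5.656 × 388 = 474.0 kN.
Base metal shear (8 mm plate): yield φR_n = 1.0×0.6×250×8×388 = 465.6 kN; rupture φR_n = 0.75×0.6×400×8×388 = 558.7 kN; take 465.6 kN (yield).
Tension yield (gross): A_g = 73×8 = 584 mm². φR_n = 0.90 × 250 × 584 = 131.4 kN.
Governing: min(474.0, 465.6, 131.4) = 131.4 kN → gross-section yield.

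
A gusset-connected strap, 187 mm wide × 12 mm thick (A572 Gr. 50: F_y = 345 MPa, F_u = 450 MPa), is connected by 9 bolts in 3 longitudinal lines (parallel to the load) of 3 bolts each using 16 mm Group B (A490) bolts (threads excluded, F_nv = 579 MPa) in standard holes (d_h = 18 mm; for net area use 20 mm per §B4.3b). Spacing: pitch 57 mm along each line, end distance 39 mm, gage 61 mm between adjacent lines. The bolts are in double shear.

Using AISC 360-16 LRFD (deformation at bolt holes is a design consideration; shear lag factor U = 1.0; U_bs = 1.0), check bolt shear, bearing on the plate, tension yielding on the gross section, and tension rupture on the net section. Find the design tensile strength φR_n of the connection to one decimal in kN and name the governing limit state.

514.4 kN (net-section rupture governs)

Bolt shear: A_b = π(16)²/4 = 201.06 mm². φR_n = 0.75 × 579 × 201.06 × 9 × 2 = 1571.6 kN.
Bearing (12 mm plate, F_u = 450 MPa): end bolts L_c = 39 − 18/2 = 30, R_n = min(1.2×30×12×450, 2.4×16×12×450) = 194.4 kN/bolt; interior L_c = 57 − 18 = 39, R_n = 207.36 kN/bolt. φR_n = 0.75 × (3×194.4 + 6×207.36) = 1370.5 kN.
Tension yield (gross): A_g = 187×12 = 2244 mm². φR_n = 0.90 × 345 × 2244 = 696.8 kN.
Tension rupture (net): A_n = (187 − 3×20)×12 = 1524 mm² (U = 1.0, A_e = A_n). φR_n = 0.75 × 450 × 1524 = 514.4 kN.
Governing: min(1571.6, 1370.5, 696.8, 514.4) = 514.4 kN → net-section rupture.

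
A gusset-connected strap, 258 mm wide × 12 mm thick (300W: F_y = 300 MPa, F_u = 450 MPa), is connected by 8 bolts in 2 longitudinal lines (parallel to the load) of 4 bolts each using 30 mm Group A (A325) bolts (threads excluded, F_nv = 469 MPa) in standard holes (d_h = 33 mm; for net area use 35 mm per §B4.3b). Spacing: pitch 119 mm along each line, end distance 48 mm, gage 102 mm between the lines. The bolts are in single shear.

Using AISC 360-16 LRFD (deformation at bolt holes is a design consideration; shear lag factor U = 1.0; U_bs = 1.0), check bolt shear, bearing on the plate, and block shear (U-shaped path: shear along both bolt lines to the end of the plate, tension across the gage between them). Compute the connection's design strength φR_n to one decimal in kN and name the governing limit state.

1583.6 kN (block shear governs)

Bolt shear: A_b = π(30)²/4 = 706.86 mm². φR_n = 0.75 × 469 × 706.86 × 8 × 1 = 1989.1 kN.
Bearing (12 mm plate, F_u = 450 MPa): end bolts L_c = 48 − 33/2 = 31.5, R_n = min(1.2×31.5×12×450, 2.4×30×12×450) = 204.12 kN/bolt; interior L_c = 119 − 33 = 86, R_n = 388.8 kN/bolt. φR_n = 0.75 × (2×204.12 + 6×388.8) = 2055.8 kN.
Block shear: shear path 2×[48+3×119] = 2×405 mm, A_gv = 9720, A_nv = 2×(405 − 3.5×35)×12 = 6780 mm²; tension across gage: (102 − 1×35)×12 = 804 mm². R_n = min(0.6×450×6780, 0.6×300×9720) + 1.0×450×804 = min(1830.6, 1749.6) + 361.8 = 2111.4 kN. φR_n = 0.75 × 2111.4 = 1583.6 kN.
Governing: min(1989.1, 2055.8, 1583.6) = 1583.6 kN → block shear.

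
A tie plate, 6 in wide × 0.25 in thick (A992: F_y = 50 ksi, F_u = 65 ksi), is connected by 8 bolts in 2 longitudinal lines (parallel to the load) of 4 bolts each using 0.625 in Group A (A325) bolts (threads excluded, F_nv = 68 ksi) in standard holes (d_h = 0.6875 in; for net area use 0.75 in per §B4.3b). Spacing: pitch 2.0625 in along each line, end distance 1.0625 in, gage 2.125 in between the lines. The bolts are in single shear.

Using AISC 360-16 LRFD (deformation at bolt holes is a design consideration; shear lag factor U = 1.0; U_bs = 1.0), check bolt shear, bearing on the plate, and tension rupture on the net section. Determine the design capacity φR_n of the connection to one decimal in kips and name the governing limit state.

Bolt shear: A_b = π(0.625)²/4 = 0.3068 in². φR_n = 0.75 × 68 × 0.3068 × 8 × 1 = 125.2 kips.
Bearing (0.25 in plate, F_u = 65 ksi): end bolts L_c = 1.0625 − 0.6875/2 = 0.71875, R_n = min(1.2×0.71875×0.25×65, 2.4×0.625×0.25×65) = 14.016 kips/bolt; interior L_c = 2.0625 − 0.6875 = 1.375, R_n = 24.375 kips/bolt. φR_n = 0.75 × (2×14.016 + 6×24.375) = 130.7 kips.
Tension rupture (net): A_n = (6 − 2×0.75)×0.25 = 1.125 in² (U = 1.0, A_e = A_n). φR_n = 0.75 × 65 × 1.125 = 54.8 kips.
Governing: min(125.2, 130.7, 54.8) = 54.8 kips → net-section rupture.

54.8 kips (net-section rupture governs)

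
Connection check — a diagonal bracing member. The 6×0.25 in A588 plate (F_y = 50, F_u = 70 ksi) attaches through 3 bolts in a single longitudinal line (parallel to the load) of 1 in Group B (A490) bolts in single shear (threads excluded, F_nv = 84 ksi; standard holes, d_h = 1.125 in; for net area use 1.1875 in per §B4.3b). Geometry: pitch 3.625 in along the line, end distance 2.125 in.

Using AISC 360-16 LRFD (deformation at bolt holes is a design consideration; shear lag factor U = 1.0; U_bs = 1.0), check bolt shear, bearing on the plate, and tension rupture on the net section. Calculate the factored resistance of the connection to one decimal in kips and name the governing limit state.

Bolt shear: A_b = π(1)²/4 = 0.7854 in². φR_n = 0.75 × 84 × 0.7854 × 3 × 1 = 148.4 kips.
Bearing (0.25 in plate, F_u = 70 ksi): end bolts L_c = 2.125 − 1.125/2 = 1.5625, R_n = min(1.2×1.5625×0.25×70, 2.4×1×0.25×70) = 32.813 kips/bolt; interior L_c = 3.625 − 1.125 = 2.5, R_n = 42 kips/bolt. φR_n = 0.75 × (1×32.813 + 2×42) = 87.6 kips.
Tension rupture (net): A_n = (6 − 1×1.1875)×0.25 = 1.2031 in² (U = 1.0, A_e = A_n). φR_n = 0.75 × 70 × 1.2031 = 63.2 kips.
Governing: min(148.4, 87.6, 63.2) = 63.2 kips → net-section rupture.

63.2 kips (net-section rupture governs)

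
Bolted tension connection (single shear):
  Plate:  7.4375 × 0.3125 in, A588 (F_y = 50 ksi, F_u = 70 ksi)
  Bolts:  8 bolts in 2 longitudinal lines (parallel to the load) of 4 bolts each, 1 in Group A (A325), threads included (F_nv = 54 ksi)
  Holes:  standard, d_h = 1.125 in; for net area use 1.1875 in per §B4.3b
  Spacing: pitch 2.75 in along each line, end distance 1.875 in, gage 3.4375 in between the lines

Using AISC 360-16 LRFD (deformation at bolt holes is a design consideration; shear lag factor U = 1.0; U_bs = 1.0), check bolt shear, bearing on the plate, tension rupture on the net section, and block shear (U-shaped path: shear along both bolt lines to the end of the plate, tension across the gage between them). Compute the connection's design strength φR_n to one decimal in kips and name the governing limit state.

83.1 kips (net-section rupture governs)

Bolt shear: A_b = π(1)²/4 = 0.7854 in². φR_n = 0.75 × 54 × 0.7854 × 8 × 1 = 254.5 kips.
Bearing (0.3125 in plate, F_u = 70 ksi): end bolts L_c = 1.875 − 1.125/2 = 1.3125, R_n = min(1.2×1.3125×0.3125×70, 2.4×1×0.3125×70) = 34.453 kips/bolt; interior L_c = 2.75 − 1.125 = 1.625, R_n = 42.656 kips/bolt. φR_n = 0.75 × (2×34.453 + 6×42.656) = 243.6 kips.
Tension rupture (net): A_n = (7.4375 − 2×1.1875)×0.3125 = 1.582 in² (U = 1.0, A_e = A_n). φR_n = 0.75 × 70 × 1.582 = 83.1 kips.
Block shear: shear path 2×[1.875+3×2.75] = 2×10.125 in, A_gv = 6.3281, A_nv = 2×(10.125 − 3.5×1.1875)×0.3125 = 3.7305 in²; tension across gage: (3.4375 − 1×1.1875)×0.3125 = 0.70313 in². R_n = min(0.6×70×3.7305, 0.6×50×6.3281) + 1.0×70×0.70313 = min(156.68, 189.84) + 49.219 = 205.9 kips. φR_n = 0.75 × 205.9 = 154.4 kips.
Governing: min(254.5, 243.6, 83.1, 154.4) = 83.1 kips → net-section rupture.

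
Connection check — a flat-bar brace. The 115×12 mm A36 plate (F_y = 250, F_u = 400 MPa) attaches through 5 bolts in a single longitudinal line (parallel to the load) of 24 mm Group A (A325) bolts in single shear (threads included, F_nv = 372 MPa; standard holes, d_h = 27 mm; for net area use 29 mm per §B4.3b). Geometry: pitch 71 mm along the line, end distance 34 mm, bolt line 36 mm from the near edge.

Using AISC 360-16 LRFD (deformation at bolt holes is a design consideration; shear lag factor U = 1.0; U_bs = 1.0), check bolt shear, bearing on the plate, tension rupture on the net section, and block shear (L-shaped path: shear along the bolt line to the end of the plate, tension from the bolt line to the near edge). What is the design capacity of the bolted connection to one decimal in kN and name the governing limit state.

Bolt shear: A_b = π(24)²/4 = 452.39 mm². φR_n = 0.75 × 372 × 452.39 × 5 × 1 = 631.1 kN.
Bearing (12 mm plate, F_u = 400 MPa): end bolts L_c = 34 − 27/2 = 20.5, R_n = min(1.2×20.5×12×400, 2.4×24×12×400) = 118.08 kN/bolt; interior L_c = 71 − 27 = 44, R_n = 253.44 kN/bolt. φR_n = 0.75 × (1×118.08 + 4×253.44) = 848.9 kN.
Tension rupture (net): A_n = (115 − 1×29)×12 = 1032 mm² (U = 1.0, A_e = A_n). φR_n = 0.75 × 400 × 1032 = 309.6 kN.
Block shear: shear path 1×[34+4×71] = 1×318 mm, A_gv = 3816, A_nv = 1×(318 − 4.5×29)×12 = 2250 mm²; tension to near edge: (36 − 0.5×29)×12 = 258 mm². R_n = min(0.6×400×2250, 0.6×250×3816) + 1.0×400×258 = min(540, 572.4) + 103.2 = 643.2 kN. φR_n = 0.75 × 643.2 = 482.4 kN.
Governing: min(631.1, 848.9, 309.6, 482.4) = 309.6 kN → net-section rupture.

309.6 kN (net-section rupture governs)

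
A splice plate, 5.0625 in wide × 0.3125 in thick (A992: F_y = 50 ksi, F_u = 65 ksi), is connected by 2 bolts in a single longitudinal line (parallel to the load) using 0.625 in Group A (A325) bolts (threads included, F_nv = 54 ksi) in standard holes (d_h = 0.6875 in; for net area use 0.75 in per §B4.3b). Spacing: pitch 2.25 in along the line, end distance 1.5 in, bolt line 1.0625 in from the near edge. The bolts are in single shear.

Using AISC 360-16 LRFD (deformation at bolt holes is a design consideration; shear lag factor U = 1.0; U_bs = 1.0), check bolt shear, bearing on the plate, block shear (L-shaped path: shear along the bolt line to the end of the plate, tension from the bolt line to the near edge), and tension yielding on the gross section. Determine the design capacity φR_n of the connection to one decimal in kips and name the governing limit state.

24.9 kips (bolt shear governs)

Bolt shear: A_b = π(0.625)²/4 = 0.3068 in². φR_n = 0.75 × 54 × 0.3068 × 2 × 1 = 24.9 kips.
Bearing (0.3125 in plate, F_u = 65 ksi): end bolts L_c = 1.5 − 0.6875/2 = 1.15625, R_n = min(1.2×1.15625×0.3125×65, 2.4×0.625×0.3125×65) = 28.184 kips/bolt; interior L_c = 2.25 − 0.6875 = 1.5625, R_n = 30.469 kips/bolt. φR_n = 0.75 × (1×28.184 + 1×30.469) = 44.0 kips.
Block shear: shear path 1×[1.5+1×2.25] = 1×3.75 in, A_gv = 1.1719, A_nv = 1×(3.75 − 1.5×0.75)×0.3125 = 0.82031 in²; tension to near edge: (1.0625 − 0.5×0.75)×0.3125 = 0.21484 in². R_n = min(0.6×65×0.82031, 0.6×50×1.1719) + 1.0×65×0.21484 = min(31.992, 35.157) + 13.965 = 45.957 kips. φR_n = 0.75 × 45.957 = 34.5 kips.
Tension yield (gross): A_g = 5.0625×0.3125 = 1.582 in². φR_n = 0.90 × 50 × 1.582 = 71.2 kips.
Governing: min(24.9, 44.0, 34.5, 71.2) = 24.9 kips → bolt shear.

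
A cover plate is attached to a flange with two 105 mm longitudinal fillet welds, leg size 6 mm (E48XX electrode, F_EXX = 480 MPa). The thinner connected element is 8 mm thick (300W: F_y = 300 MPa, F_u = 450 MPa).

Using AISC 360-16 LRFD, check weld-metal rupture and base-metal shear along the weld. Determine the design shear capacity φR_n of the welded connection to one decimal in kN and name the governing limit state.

Weld metal: throat = 0.707×6 = 4.242 mm, L = 2×105 = 210 mm. φR_n = 0.75 × 0.6 × 480 × 4.242 × 210 = 192.4 kN.
Base metal shear (8 mm plate): yield φR_n = 1.0×0.6×300×8×210 = 302.4 kN; rupture φR_n = 0.75×0.6×450×8×210 = 340.2 kN; take 302.4 kN (yield).
Governing: min(192.4, 302.4) = 192.4 kN → weld metal.

192.4 kN (weld metal governs)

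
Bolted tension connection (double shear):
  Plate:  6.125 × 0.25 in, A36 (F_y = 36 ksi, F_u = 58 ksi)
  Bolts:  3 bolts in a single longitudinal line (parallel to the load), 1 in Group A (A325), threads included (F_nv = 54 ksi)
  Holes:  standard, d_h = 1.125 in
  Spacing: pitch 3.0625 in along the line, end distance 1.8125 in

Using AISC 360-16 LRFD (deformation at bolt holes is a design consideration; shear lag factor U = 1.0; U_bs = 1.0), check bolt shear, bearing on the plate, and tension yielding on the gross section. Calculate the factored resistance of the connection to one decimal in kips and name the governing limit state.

Bolt shear: A_b = π(1)²/4 = 0.7854 in². φR_n = 0.75 × 54 × 0.7854 × 3 × 2 = 190.9 kips.
Bearing (0.25 in plate, F_u = 58 ksi): end bolts L_c = 1.8125 − 1.125/2 = 1.25, R_n = min(1.2×1.25×0.25×58, 2.4×1×0.25×58) = 21.75 kips/bolt; interior L_c = 3.0625 − 1.125 = 1.9375, R_n = 33.713 kips/bolt. φR_n = 0.75 × (1×21.75 + 2×33.713) = 66.9 kips.
Tension yield (gross): A_g = 6.125×0.25 = 1.5313 in². φR_n = 0.90 × 36 × 1.5313 = 49.6 kips.
Governing: min(190.9, 66.9, 49.6) = 49.6 kips → gross-section yield.

49.6 kips (gross-section yield governs)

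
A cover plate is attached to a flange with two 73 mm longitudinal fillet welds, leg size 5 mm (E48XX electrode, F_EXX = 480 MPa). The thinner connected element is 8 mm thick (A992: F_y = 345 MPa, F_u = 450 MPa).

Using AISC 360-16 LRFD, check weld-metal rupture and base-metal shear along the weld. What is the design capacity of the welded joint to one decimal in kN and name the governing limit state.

Weld metal: throat = 0.707×5 = 3.535 mm, L = 2×73 = 146 mm. φR_n = 0.75 × 0.6 × 480 × 3.535 × 146 = 111.5 kN.
Base metal shear (8 mm plate): yield φR_n = 1.0×0.6×345×8×146 = 241.8 kN; rupture φR_n = 0.75×0.6×450×8×146 = 236.5 kN; take 236.5 kN (rupture).
Governing: min(111.5, 236.5) = 111.5 kN → weld metal.

111.5 kN (weld metal governs)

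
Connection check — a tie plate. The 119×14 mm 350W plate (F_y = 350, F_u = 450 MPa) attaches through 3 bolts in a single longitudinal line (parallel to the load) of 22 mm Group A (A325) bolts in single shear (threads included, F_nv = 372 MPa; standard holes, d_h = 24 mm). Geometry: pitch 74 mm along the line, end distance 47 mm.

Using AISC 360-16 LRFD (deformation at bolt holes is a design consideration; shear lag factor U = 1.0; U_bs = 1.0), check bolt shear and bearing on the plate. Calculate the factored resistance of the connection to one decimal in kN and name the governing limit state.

Bolt shear: A_b = π(22)²/4 = 380.13 mm². φR_n = 0.75 × 372 × 380.13 × 3 × 1 = 318.2 kN.
Bearing (14 mm plate, F_u = 450 MPa): end bolts L_c = 47 − 24/2 = 35, R_n = min(1.2×35×14×450, 2.4×22×14×450) = 264.6 kN/bolt; interior L_c = 74 − 24 = 50, R_n = 332.64 kN/bolt. φR_n = 0.75 × (1×264.6 + 2×332.64) = 697.4 kN.
Governing: min(318.2, 697.4) = 318.2 kN → bolt shear.

318.2 kN (bolt shear governs)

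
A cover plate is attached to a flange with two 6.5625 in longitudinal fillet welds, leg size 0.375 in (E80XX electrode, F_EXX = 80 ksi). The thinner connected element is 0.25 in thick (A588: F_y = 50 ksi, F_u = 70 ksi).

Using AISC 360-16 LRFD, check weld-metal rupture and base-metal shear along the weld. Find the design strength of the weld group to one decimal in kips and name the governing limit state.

98.4 kips (base-metal shear governs)

Weld metal: throat = 0.707×0.375 = 0.26513 in, L = 2×6.5625 = 13.125 in. φR_n = 0.75 × 0.6 × 80 × 0.26513 × 13.125 = 125.3 kips.
Base metal shear (0.25 in plate): yield φR_n = 1.0×0.6×50×0.25×13.125 = 98.4 kips; rupture φR_n = 0.75×0.6×70×0.25×13.125 = 103.4 kips; take 98.4 kips (yield).
Governing: min(125.3, 98.4) = 98.4 kips → base-metal shear.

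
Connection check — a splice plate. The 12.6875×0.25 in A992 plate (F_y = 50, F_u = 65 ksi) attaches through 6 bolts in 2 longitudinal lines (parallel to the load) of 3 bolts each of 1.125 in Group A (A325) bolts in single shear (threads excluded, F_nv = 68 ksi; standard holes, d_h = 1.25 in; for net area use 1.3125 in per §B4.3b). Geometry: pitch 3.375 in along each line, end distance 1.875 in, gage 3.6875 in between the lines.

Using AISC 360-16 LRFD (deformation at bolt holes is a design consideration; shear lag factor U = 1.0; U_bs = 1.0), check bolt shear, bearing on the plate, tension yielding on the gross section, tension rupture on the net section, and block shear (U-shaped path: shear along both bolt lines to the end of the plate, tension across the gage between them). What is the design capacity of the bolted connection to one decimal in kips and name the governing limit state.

Bolt shear: A_b = π(1.125)²/4 = 0.99402 in². φR_n = 0.75 × 68 × 0.99402 × 6 × 1 = 304.2 kips.
Bearing (0.25 in plate, F_u = 65 ksi): end bolts L_c = 1.875 − 1.25/2 = 1.25, R_n = min(1.2×1.25×0.25×65, 2.4×1.125×0.25×65) = 24.375 kips/bolt; interior L_c = 3.375 − 1.25 = 2.125, R_n = 41.438 kips/bolt. φR_n = 0.75 × (2×24.375 + 4×41.438) = 160.9 kips.
Tension yield (gross): A_g = 12.6875×0.25 = 3.1719 in². φR_n = 0.90 × 50 × 3.1719 = 142.7 kips.
Tension rupture (net): A_n = (12.6875 − 2×1.3125)×0.25 = 2.5156 in² (U = 1.0, A_e = A_n). φR_n = 0.75 × 65 × 2.5156 = 122.6 kips.
Block shear: shear path 2×[1.875+2×3.375] = 2×8.625 in, A_gv = 4.3125, A_nv = 2×(8.625 − 2.5×1.3125)×0.25 = 2.6719 in²; tension across gage: (3.6875 − 1×1.3125)×0.25 = 0.59375 in². R_n = min(0.6×65×2.6719, 0.6×50×4.3125) + 1.0×65×0.59375 = min(104.2, 129.38) + 38.594 = 142.79 kips. φR_n = 0.75 × 142.79 = 107.1 kips.
Governing: min(304.2, 160.9, 142.7, 122.6, 107.1) = 107.1 kips → block shear.

107.1 kips (block shear governs)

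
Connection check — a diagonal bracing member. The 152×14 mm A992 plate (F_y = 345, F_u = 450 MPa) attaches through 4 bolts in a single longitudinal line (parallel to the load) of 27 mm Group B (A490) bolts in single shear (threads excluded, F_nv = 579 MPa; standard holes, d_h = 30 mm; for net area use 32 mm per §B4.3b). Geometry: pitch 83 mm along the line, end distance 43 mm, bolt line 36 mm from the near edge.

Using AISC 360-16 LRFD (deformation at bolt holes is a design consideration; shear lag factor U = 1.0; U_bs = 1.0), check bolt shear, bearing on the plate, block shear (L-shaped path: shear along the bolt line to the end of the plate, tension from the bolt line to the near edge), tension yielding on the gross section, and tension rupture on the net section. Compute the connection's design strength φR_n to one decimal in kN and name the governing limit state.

567.0 kN (net-section rupture governs)

Bolt shear: A_b = π(27)²/4 = 572.56 mm². φR_n = 0.75 × 579 × 572.56 × 4 × 1 = 994.5 kN.
Bearing (14 mm plate, F_u = 450 MPa): end bolts L_c = 43 − 30/2 = 28, R_n = min(1.2×28×14×450, 2.4×27×14×450) = 211.68 kN/bolt; interior L_c = 83 − 30 = 53, R_n = 400.68 kN/bolt. φR_n = 0.75 × (1×211.68 + 3×400.68) = 1060.3 kN.
Block shear: shear path 1×[43+3×83] = 1×292 mm, A_gv = 4088, A_nv = 1×(292 − 3.5×32)×14 = 2520 mm²; tension to near edge: (36 − 0.5×32)×14 = 280 mm². R_n = min(0.6×450×2520, 0.6×345×4088) + 1.0×450×280 = min(680.4, 846.22) + 126 = 806.4 kN. φR_n = 0.75 × 806.4 = 604.8 kN.
Tension yield (gross): A_g = 152×14 = 2128 mm². φR_n = 0.90 × 345 × 2128 = 660.7 kN.
Tension rupture (net): A_n = (152 − 1×32)×14 = 1680 mm² (U = 1.0, A_e = A_n). φR_n = 0.75 × 450 × 1680 = 567.0 kN.
Governing: min(994.5, 1060.3, 604.8, 660.7, 567.0) = 567.0 kN → net-section rupture.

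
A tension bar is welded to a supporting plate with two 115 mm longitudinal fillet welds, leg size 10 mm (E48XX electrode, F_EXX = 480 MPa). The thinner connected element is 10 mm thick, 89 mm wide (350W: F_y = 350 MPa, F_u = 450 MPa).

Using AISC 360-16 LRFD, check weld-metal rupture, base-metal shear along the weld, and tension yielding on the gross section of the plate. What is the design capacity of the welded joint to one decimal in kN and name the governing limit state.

280.4 kN (gross-section yield governs)

Weld metal: throat = 0.707×10 = 7.07 mm, L = 2×115 = 230 mm. φR_n = 0.75 × 0.6 × 480 × 7.07 × 230 = 351.2 kN.
Base metal shear (10 mm plate): yield φR_n = 1.0×0.6×350×10×230 = 483.0 kN; rupture φR_n = 0.75×0.6×450×10×230 = 465.8 kN; take 465.8 kN (rupture).
Tension yield (gross): A_g = 89×10 = 890 mm². φR_n = 0.90 × 350 × 890 = 280.4 kN.
Governing: min(351.2, 465.8, 280.4) = 280.4 kN → gross-section yield.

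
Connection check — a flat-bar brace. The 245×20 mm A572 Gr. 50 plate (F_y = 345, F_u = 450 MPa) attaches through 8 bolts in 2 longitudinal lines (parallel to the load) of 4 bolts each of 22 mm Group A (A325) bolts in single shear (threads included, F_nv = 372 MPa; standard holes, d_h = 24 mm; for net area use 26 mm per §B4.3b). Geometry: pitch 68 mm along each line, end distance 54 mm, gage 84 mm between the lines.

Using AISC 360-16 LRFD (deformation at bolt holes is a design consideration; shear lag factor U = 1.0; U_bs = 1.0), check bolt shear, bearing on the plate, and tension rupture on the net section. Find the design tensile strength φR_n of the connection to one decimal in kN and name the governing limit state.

848.5 kN (bolt shear governs)

Bolt shear: A_b = π(22)²/4 = 380.13 mm². φR_n = 0.75 × 372 × 380.13 × 8 × 1 = 848.5 kN.
Bearing (20 mm plate, F_u = 450 MPa): end bolts L_c = 54 − 24/2 = 42, R_n = min(1.2×42×20×450, 2.4×22×20×450) = 453.6 kN/bolt; interior L_c = 68 − 24 = 44, R_n = 475.2 kN/bolt. φR_n = 0.75 × (2×453.6 + 6×475.2) = 2818.8 kN.
Tension rupture (net): A_n = (245 − 2×26)×20 = 3860 mm² (U = 1.0, A_e = A_n). φR_n = 0.75 × 450 × 3860 = 1302.8 kN.
Governing: min(848.5, 2818.8, 1302.8) = 848.5 kN → bolt shear.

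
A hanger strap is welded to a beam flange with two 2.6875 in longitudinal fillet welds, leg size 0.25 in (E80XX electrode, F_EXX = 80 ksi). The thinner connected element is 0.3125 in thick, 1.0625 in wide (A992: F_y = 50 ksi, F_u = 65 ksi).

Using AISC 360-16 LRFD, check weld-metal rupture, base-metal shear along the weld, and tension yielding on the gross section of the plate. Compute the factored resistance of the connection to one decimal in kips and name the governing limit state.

14.9 kips (gross-section yield governs)

Weld metal: throat = 0.707×0.25 = 0.17675 in, L = 2×2.6875 = 5.375 in. φR_n = 0.75 × 0.6 × 80 × 0.17675 × 5.375 = 34.2 kips.
Base metal shear (0.3125 in plate): yield φR_n = 1.0×0.6×50×0.3125×5.375 = 50.4 kips; rupture φR_n = 0.75×0.6×65×0.3125×5.375 = 49.1 kips; take 49.1 kips (rupture).
Tension yield (gross): A_g = 1.0625×0.3125 = 0.33203 in². φR_n = 0.90 × 50 × 0.33203 = 14.9 kips.
Governing: min(34.2, 49.1, 14.9) = 14.9 kips → gross-section yield.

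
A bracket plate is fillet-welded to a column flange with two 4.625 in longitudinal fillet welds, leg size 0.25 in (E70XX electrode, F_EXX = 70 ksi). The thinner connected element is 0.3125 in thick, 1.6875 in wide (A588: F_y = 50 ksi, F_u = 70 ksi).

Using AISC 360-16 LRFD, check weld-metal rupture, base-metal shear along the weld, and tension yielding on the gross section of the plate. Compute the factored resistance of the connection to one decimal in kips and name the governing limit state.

Weld metal: throat = 0.707×0.25 = 0.17675 in, L = 2×4.625 = 9.25 in. φR_n = 0.75 × 0.6 × 70 × 0.17675 × 9.25 = 51.5 kips.
Base metal shear (0.3125 in plate): yield φR_n = 1.0×0.6×50×0.3125×9.25 = 86.7 kips; rupture φR_n = 0.75×0.6×70×0.3125×9.25 = 91.1 kips; take 86.7 kips (yield).
Tension yield (gross): A_g = 1.6875×0.3125 = 0.52734 in². φR_n = 0.90 × 50 × 0.52734 = 23.7 kips.
Governing: min(51.5, 86.7, 23.7) = 23.7 kips → gross-section yield.

23.7 kips (gross-section yield governs)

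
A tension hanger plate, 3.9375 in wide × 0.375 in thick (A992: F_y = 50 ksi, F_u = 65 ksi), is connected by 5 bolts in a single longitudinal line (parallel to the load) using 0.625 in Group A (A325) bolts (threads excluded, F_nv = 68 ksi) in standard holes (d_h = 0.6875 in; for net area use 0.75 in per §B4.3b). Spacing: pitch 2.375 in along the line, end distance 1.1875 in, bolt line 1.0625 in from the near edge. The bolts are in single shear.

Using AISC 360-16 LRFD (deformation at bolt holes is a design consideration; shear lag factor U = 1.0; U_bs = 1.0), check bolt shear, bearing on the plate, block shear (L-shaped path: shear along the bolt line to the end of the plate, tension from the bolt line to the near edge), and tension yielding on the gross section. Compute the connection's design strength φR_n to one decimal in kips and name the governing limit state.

Bolt shear: A_b = π(0.625)²/4 = 0.3068 in². φR_n = 0.75 × 68 × 0.3068 × 5 × 1 = 78.2 kips.
Bearing (0.375 in plate, F_u = 65 ksi): end bolts L_c = 1.1875 − 0.6875/2 = 0.84375, R_n = min(1.2×0.84375×0.375×65, 2.4×0.625×0.375×65) = 24.68 kips/bolt; interior L_c = 2.375 − 0.6875 = 1.6875, R_n = 36.563 kips/bolt. φR_n = 0.75 × (1×24.68 + 4×36.563) = 128.2 kips.
Block shear: shear path 1×[1.1875+4×2.375] = 1×10.6875 in, A_gv = 4.0078, A_nv = 1×(10.6875 − 4.5×0.75)×0.375 = 2.7422 in²; tension to near edge: (1.0625 − 0.5×0.75)×0.375 = 0.25781 in². R_n = min(0.6×65×2.7422, 0.6×50×4.0078) + 1.0×65×0.25781 = min(106.95, 120.23) + 16.758 = 123.71 kips. φR_n = 0.75 × 123.71 = 92.8 kips.
Tension yield (gross): A_g = 3.9375×0.375 = 1.4766 in². φR_n = 0.90 × 50 × 1.4766 = 66.4 kips.
Governing: min(78.2, 128.2, 92.8, 66.4) = 66.4 kips → gross-section yield.

66.4 kips (gross-section yield governs)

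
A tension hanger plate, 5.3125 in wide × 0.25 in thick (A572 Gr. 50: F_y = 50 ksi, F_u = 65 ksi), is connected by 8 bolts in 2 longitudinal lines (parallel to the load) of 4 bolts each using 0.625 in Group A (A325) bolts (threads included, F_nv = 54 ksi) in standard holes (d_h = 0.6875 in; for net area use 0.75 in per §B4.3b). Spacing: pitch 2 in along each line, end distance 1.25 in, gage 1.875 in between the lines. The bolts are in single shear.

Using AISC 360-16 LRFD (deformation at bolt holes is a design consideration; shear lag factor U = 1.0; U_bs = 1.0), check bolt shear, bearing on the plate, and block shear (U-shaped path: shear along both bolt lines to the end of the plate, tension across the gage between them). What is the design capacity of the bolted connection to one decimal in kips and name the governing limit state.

Bolt shear: A_b = π(0.625)²/4 = 0.3068 in². φR_n = 0.75 × 54 × 0.3068 × 8 × 1 = 99.4 kips.
Bearing (0.25 in plate, F_u = 65 ksi): end bolts L_c = 1.25 − 0.6875/2 = 0.90625, R_n = min(1.2×0.90625×0.25×65, 2.4×0.625×0.25×65) = 17.672 kips/bolt; interior L_c = 2 − 0.6875 = 1.3125, R_n = 24.375 kips/bolt. φR_n = 0.75 × (2×17.672 + 6×24.375) = 136.2 kips.
Block shear: shear path 2×[1.25+3×2] = 2×7.25 in, A_gv = 3.625, A_nv = 2×(7.25 − 3.5×0.75)×0.25 = 2.3125 in²; tension across gage: (1.875 − 1×0.75)×0.25 = 0.28125 in². R_n = min(0.6×65×2.3125, 0.6×50×3.625) + 1.0×65×0.28125 = min(90.188, 108.75) + 18.281 = 108.47 kips. φR_n = 0.75 × 108.47 = 81.4 kips.
Governing: min(99.4, 136.2, 81.4) = 81.4 kips → block shear.

81.4 kips (block shear governs)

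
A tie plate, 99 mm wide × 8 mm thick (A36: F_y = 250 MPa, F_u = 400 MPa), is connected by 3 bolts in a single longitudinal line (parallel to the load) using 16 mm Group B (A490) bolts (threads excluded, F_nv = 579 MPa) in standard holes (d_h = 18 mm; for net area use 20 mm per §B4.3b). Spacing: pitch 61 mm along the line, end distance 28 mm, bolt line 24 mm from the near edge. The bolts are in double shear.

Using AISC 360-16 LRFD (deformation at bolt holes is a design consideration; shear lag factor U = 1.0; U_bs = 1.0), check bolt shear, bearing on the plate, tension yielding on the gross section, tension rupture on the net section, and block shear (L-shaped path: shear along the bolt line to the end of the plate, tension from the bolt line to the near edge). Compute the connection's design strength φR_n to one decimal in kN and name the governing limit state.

Bolt shear: A_b = π(16)²/4 = 201.06 mm². φR_n = 0.75 × 579 × 201.06 × 3 × 2 = 523.9 kN.
Bearing (8 mm plate, F_u = 400 MPa): end bolts L_c = 28 − 18/2 = 19, R_n = min(1.2×19×8×400, 2.4×16×8×400) = 72.96 kN/bolt; interior L_c = 61 − 18 = 43, R_n = 122.88 kN/bolt. φR_n = 0.75 × (1×72.96 + 2×122.88) = 239.0 kN.
Tension yield (gross): A_g = 99×8 = 792 mm². φR_n = 0.90 × 250 × 792 = 178.2 kN.
Tension rupture (net): A_n = (99 − 1×20)×8 = 632 mm² (U = 1.0, A_e = A_n). φR_n = 0.75 × 400 × 632 = 189.6 kN.
Block shear: shear path 1×[28+2×61] = 1×150 mm, A_gv = 1200, A_nv = 1×(150 − 2.5×20)×8 = 800 mm²; tension to near edge: (24 − 0.5×20)×8 = 112 mm². R_n = min(0.6×400×800, 0.6×250×1200) + 1.0×400×112 = min(192, 180) + 44.8 = 224.8 kN. φR_n = 0.75 × 224.8 = 168.6 kN.
Governing: min(523.9, 239.0, 178.2, 189.6, 168.6) = 168.6 kN → block shear.

168.6 kN (block shear governs)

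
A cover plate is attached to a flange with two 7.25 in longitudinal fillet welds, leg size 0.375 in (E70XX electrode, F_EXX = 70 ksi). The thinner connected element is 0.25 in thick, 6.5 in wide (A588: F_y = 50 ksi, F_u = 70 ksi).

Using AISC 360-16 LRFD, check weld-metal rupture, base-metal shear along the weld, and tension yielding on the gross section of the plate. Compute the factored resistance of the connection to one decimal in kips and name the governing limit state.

73.1 kips (gross-section yield governs)

Weld metal: throat = 0.707×0.375 = 0.26513 in, L = 2×7.25 = 14.5 in. φR_n = 0.75 × 0.6 × 70 × 0.26513 × 14.5 = 121.1 kips.
Base metal shear (0.25 in plate): yield φR_n = 1.0×0.6×50×0.25×14.5 = 108.8 kips; rupture φR_n = 0.75×0.6×70×0.25×14.5 = 114.2 kips; take 108.8 kips (yield).
Tension yield (gross): A_g = 6.5×0.25 = 1.625 in². φR_n = 0.90 × 50 × 1.625 = 73.1 kips.
Governing: min(121.1, 108.8, 73.1) = 73.1 kips → gross-section yield.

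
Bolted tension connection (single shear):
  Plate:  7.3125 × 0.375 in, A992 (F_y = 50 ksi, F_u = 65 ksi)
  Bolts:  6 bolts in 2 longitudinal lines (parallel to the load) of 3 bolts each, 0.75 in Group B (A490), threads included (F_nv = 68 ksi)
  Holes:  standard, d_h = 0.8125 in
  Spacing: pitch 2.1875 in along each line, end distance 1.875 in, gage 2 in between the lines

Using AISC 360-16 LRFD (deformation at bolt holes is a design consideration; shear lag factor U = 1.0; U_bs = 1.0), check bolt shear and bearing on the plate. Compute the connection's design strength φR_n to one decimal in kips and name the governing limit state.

135.2 kips (bolt shear governs)

Bolt shear: A_b = π(0.75)²/4 = 0.44179 in². φR_n = 0.75 × 68 × 0.44179 × 6 × 1 = 135.2 kips.
Bearing (0.375 in plate, F_u = 65 ksi): end bolts L_c = 1.875 − 0.8125/2 = 1.46875, R_n = min(1.2×1.46875×0.375×65, 2.4×0.75×0.375×65) = 42.961 kips/bolt; interior L_c = 2.1875 − 0.8125 = 1.375, R_n = 40.219 kips/bolt. φR_n = 0.75 × (2×42.961 + 4×40.219) = 185.1 kips.
Governing: min(135.2, 185.1) = 135.2 kips → bolt shear.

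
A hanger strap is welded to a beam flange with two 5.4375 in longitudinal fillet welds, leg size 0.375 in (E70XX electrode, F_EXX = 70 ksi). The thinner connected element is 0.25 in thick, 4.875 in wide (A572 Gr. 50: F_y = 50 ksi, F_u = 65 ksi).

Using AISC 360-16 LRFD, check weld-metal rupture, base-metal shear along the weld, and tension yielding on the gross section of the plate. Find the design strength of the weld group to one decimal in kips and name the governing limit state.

Weld metal: throat = 0.707×0.375 = 0.26513 in, L = 2×5.4375 = 10.875 in. φR_n = 0.75 × 0.6 × 70 × 0.26513 × 10.875 = 90.8 kips.
Base metal shear (0.25 in plate): yield φR_n = 1.0×0.6×50×0.25×10.875 = 81.6 kips; rupture φR_n = 0.75×0.6×65×0.25×10.875 = 79.5 kips; take 79.5 kips (rupture).
Tension yield (gross): A_g = 4.875×0.25 = 1.2188 in². φR_n = 0.90 × 50 × 1.2188 = 54.8 kips.
Governing: min(90.8, 79.5, 54.8) = 54.8 kips → gross-section yield.

54.8 kips (gross-section yield governs)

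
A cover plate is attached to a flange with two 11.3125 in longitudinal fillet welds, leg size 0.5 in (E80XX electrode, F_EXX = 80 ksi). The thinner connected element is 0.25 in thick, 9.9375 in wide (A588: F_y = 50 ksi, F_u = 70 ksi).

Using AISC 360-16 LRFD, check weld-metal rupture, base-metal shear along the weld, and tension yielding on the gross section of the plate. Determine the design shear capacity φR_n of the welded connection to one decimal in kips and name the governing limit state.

111.8 kips (gross-section yield governs)

Weld metal: throat = 0.707×0.5 = 0.3535 in, L = 2×11.3125 = 22.625 in. φR_n = 0.75 × 0.6 × 80 × 0.3535 × 22.625 = 287.9 kips.
Base metal shear (0.25 in plate): yield φR_n = 1.0×0.6×50×0.25×22.625 = 169.7 kips; rupture φR_n = 0.75×0.6×70×0.25×22.625 = 178.2 kips; take 169.7 kips (yield).
Tension yield (gross): A_g = 9.9375×0.25 = 2.4844 in². φR_n = 0.90 × 50 × 2.4844 = 111.8 kips.
Governing: min(287.9, 169.7, 111.8) = 111.8 kips → gross-section yield.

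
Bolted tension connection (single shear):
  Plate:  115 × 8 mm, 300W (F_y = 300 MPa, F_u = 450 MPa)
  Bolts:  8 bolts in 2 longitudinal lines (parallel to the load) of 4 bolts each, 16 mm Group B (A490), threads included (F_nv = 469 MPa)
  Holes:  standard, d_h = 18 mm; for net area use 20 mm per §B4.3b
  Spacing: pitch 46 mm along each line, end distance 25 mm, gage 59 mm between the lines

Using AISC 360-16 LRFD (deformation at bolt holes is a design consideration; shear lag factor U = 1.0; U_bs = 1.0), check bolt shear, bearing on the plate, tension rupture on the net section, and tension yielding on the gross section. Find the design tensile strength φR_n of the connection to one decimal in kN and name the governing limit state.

202.5 kN (net-section rupture governs)

Bolt shear: A_b = π(16)²/4 = 201.06 mm². φR_n = 0.75 × 469 × 201.06 × 8 × 1 = 565.8 kN.
Bearing (8 mm plate, F_u = 450 MPa): end bolts L_c = 25 − 18/2 = 16, R_n = min(1.2×16×8×450, 2.4×16×8×450) = 69.12 kN/bolt; interior L_c = 46 − 18 = 28, R_n = 120.96 kN/bolt. φR_n = 0.75 × (2×69.12 + 6×120.96) = 648.0 kN.
Tension rupture (net): A_n = (115 − 2×20)×8 = 600 mm² (U = 1.0, A_e = A_n). φR_n = 0.75 × 450 × 600 = 202.5 kN.
Tension yield (gross): A_g = 115×8 = 920 mm². φR_n = 0.90 × 300 × 920 = 248.4 kN.
Governing: min(565.8, 648.0, 202.5, 248.4) = 202.5 kN → net-section rupture.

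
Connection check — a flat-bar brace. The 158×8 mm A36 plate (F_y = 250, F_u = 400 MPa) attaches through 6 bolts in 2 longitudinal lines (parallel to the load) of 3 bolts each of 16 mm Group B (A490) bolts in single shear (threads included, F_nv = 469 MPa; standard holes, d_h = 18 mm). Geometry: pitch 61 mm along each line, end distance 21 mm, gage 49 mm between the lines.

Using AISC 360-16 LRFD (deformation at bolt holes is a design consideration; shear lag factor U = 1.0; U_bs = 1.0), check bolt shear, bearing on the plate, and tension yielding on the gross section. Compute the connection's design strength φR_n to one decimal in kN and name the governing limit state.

284.4 kN (gross-section yield governs)

Bolt shear: A_b = π(16)²/4 = 201.06 mm². φR_n = 0.75 × 469 × 201.06 × 6 × 1 = 424.3 kN.
Bearing (8 mm plate, F_u = 400 MPa): end bolts L_c = 21 − 18/2 = 12, R_n = min(1.2×12×8×400, 2.4×16×8×400) = 46.08 kN/bolt; interior L_c = 61 − 18 = 43, R_n = 122.88 kN/bolt. φR_n = 0.75 × (2×46.08 + 4×122.88) = 437.8 kN.
Tension yield (gross): A_g = 158×8 = 1264 mm². φR_n = 0.90 × 250 × 1264 = 284.4 kN.
Governing: min(424.3, 437.8, 284.4) = 284.4 kN → gross-section yield.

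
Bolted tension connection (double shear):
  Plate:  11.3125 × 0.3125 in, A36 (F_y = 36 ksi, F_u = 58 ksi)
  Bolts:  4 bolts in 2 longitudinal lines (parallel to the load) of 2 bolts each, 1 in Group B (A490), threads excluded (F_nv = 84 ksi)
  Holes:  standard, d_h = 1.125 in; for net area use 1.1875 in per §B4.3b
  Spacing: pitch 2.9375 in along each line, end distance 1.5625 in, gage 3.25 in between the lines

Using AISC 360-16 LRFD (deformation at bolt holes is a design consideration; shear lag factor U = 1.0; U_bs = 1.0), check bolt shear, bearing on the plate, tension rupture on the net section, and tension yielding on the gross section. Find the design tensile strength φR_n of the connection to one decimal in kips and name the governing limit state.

Bolt shear: A_b = π(1)²/4 = 0.7854 in². φR_n = 0.75 × 84 × 0.7854 × 4 × 2 = 395.8 kips.
Bearing (0.3125 in plate, F_u = 58 ksi): end bolts L_c = 1.5625 − 1.125/2 = 1, R_n = min(1.2×1×0.3125×58, 2.4×1×0.3125×58) = 21.75 kips/bolt; interior L_c = 2.9375 − 1.125 = 1.8125, R_n = 39.422 kips/bolt. φR_n = 0.75 × (2×21.75 + 2×39.422) = 91.8 kips.
Tension rupture (net): A_n = (11.3125 − 2×1.1875)×0.3125 = 2.793 in² (U = 1.0, A_e = A_n). φR_n = 0.75 × 58 × 2.793 = 121.5 kips.
Tension yield (gross): A_g = 11.3125×0.3125 = 3.5352 in². φR_n = 0.90 × 36 × 3.5352 = 114.5 kips.
Governing: min(395.8, 91.8, 121.5, 114.5) = 91.8 kips → bearing.

91.8 kips (bearing governs)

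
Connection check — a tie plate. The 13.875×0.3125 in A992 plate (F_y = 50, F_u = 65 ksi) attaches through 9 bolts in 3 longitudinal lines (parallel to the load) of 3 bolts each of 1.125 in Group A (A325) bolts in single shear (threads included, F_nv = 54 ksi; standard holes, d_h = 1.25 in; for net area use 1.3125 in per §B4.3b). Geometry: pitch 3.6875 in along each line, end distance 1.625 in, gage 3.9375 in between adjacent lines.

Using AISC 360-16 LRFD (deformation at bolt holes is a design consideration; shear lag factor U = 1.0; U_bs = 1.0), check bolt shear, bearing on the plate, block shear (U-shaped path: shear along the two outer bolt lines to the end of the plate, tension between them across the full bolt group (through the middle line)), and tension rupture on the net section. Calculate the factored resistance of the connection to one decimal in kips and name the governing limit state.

Bolt shear: A_b = π(1.125)²/4 = 0.99402 in². φR_n = 0.75 × 54 × 0.99402 × 9 × 1 = 362.3 kips.
Bearing (0.3125 in plate, F_u = 65 ksi): end bolts L_c = 1.625 − 1.25/2 = 1, R_n = min(1.2×1×0.3125×65, 2.4×1.125×0.3125×65) = 24.375 kips/bolt; interior L_c = 3.6875 − 1.25 = 2.4375, R_n = 54.844 kips/bolt. φR_n = 0.75 × (3×24.375 + 6×54.844) = 301.6 kips.
Block shear: shear path 2×[1.625+2×3.6875] = 2×9 in, A_gv = 5.625, A_nv = 2×(9 − 2.5×1.3125)×0.3125 = 3.5742 in²; tension across gage: (7.875 − 2×1.3125)×0.3125 = 1.6406 in². R_n = min(0.6×65×3.5742, 0.6×50×5.625) + 1.0×65×1.6406 = min(139.39, 168.75) + 106.64 = 246.03 kips. φR_n = 0.75 × 246.03 = 184.5 kips.
Tension rupture (net): A_n = (13.875 − 3×1.3125)×0.3125 = 3.1055 in² (U = 1.0, A_e = A_n). φR_n = 0.75 × 65 × 3.1055 = 151.4 kips.
Governing: min(362.3, 301.6, 184.5, 151.4) = 151.4 kips → net-section rupture.

151.4 kips (net-section rupture governs)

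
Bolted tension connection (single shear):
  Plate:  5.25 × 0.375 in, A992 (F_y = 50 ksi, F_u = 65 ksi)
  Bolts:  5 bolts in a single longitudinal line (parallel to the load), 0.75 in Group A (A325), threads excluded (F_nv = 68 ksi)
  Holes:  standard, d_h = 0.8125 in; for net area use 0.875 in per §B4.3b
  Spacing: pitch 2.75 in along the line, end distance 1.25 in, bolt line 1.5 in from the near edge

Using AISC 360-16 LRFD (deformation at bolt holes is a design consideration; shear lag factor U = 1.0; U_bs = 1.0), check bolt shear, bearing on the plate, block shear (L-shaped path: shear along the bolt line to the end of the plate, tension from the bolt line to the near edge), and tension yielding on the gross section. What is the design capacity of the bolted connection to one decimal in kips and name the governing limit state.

Bolt shear: A_b = π(0.75)²/4 = 0.44179 in². φR_n = 0.75 × 68 × 0.44179 × 5 × 1 = 112.7 kips.
Bearing (0.375 in plate, F_u = 65 ksi): end bolts L_c = 1.25 − 0.8125/2 = 0.84375, R_n = min(1.2×0.84375×0.375×65, 2.4×0.75×0.375×65) = 24.68 kips/bolt; interior L_c = 2.75 − 0.8125 = 1.9375, R_n = 43.875 kips/bolt. φR_n = 0.75 × (1×24.68 + 4×43.875) = 150.1 kips.
Block shear: shear path 1×[1.25+4×2.75] = 1×12.25 in, A_gv = 4.5938, A_nv = 1×(12.25 − 4.5×0.875)×0.375 = 3.1172 in²; tension to near edge: (1.5 − 0.5×0.875)×0.375 = 0.39844 in². R_n = min(0.6×65×3.1172, 0.6×50×4.5938) + 1.0×65×0.39844 = min(121.57, 137.81) + 25.899 = 147.47 kips. φR_n = 0.75 × 147.47 = 110.6 kips.
Tension yield (gross): A_g = 5.25×0.375 = 1.9688 in². φR_n = 0.90 × 50 × 1.9688 = 88.6 kips.
Governing: min(112.7, 150.1, 110.6, 88.6) = 88.6 kips → gross-section yield.

88.6 kips (gross-section yield governs)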